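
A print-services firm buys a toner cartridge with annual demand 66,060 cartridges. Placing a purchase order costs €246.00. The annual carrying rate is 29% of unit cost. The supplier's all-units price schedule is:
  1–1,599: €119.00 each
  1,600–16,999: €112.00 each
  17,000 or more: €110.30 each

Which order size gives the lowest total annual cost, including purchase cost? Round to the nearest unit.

Holding cost per unit per year at price C is H = 0.29·C.
Candidates are each tier's EOQ (if it falls in that tier) and each price-break quantity.
EOQ at €119.00 = 970.5 (feasible in tier 1): TC = 66,060×€119.00 + (66,060/970.5)×246 + (970.5/2)×0.29×€119.00 = €7,894,630.71.
EOQ at €112.00 = 1000.3 < 1600, so use break Q=1600: TC = 66,060×€112.00 + (66,060/1600.0)×246 + (1600.0/2)×0.29×€112.00 = €7,434,860.72.
EOQ at €110.30 = 1008.0 < 17000, so use break Q=17000: TC = 66,060×€110.30 + (66,060/17000.0)×246 + (17000.0/2)×0.29×€110.30 = €7,559,263.43.
Lowest total cost is €7,434,860.72 at Q = 1600.0.

Q* ≈ 1,600 cartridges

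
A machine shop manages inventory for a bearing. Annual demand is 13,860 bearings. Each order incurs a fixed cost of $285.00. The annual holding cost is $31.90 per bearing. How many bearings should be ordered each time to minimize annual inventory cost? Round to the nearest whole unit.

EOQ = √(2DS / H) = √(2 × 13,860 × 285 / 31.9).
= √(7,900,200 / 31.9) = √247,655.1724 ≈ 497.650.

Q* ≈ 498 bearings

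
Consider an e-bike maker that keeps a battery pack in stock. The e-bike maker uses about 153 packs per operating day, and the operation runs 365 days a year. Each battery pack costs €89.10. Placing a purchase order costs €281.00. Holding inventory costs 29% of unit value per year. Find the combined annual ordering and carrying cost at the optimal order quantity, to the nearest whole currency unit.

TC* ≈ €28,477

Annual demand D = 153 × 365 = 55,845.
Holding cost H = 0.29 × €89.10 = €25.8390 per unit per year.
The optimal lot size = √(2DS/H) = √(2 × 55,845 × 281 / 25.839) ≈ 1102.10.
At the optimum the two cost components are equal, so total cost = 2·(Q*/2)H = Q*·H.
Minimum total = √(2DSH) = √(2 × 55,845 × 281 × 25.839) ≈ 28477.257.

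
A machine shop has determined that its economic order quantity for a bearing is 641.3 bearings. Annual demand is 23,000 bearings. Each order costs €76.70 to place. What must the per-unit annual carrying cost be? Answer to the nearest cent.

The basic EOQ model gives Q* = √(2DS/H); rearrange for the unknown.
From Q* = √(2DS/H): H = 2DS / Q*² = 2 × 23,000 × 76.7 / 641.3² = 8.5789.

H ≈ €8.58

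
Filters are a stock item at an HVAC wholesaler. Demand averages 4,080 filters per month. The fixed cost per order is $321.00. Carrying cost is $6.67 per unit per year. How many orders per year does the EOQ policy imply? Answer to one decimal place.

N ≈ 22.6 orders per year

Annual demand D = 4,080 × 12 = 48,960.
EOQ = √(2DS/H) = √(2 × 48,960 × 321 / 6.67) ≈ 2170.83.
Orders per year = D / Q* = 48,960 / 2170.83 ≈ 22.554.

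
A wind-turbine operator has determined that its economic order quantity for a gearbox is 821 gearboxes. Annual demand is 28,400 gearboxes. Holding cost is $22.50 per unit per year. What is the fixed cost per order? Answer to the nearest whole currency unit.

S ≈ $267

Squaring Q* = √(2DS/H) gives Q*² = 2DS/H.
From Q* = √(2DS/H): S = Q*²H / (2D) = 821² × 22.5 / (2 × 28,400) = 267.0057.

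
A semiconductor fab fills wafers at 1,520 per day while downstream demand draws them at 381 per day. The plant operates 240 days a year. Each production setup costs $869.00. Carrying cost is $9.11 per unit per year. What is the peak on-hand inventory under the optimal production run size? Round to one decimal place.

Annual demand D = 381 × 240 = 91,440.
Production build-up factor (1 − d/p) = 1 − 381/1,520 = 0.7493.
Q* = √(2DS / (H(1 − d/p))) = √(2 × 91,440 × 869 / (9.11 × 0.7493)).
= √(158,922,720 / 6.8265) ≈ 4824.960.
Maximum inventory = Q*(1 − d/p) = 4824.960 × 0.7493 ≈ 3615.546.

I_max ≈ 3,615.5 wafers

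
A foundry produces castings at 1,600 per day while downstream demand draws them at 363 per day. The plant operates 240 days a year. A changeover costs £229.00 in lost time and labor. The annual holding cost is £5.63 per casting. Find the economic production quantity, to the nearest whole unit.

Q* ≈ 3,028 castings

Annual demand D = 363 × 240 = 87,120.
Production build-up factor (1 − d/p) = 1 − 363/1,600 = 0.7731.
Q* = √(2DS / (H(1 − d/p))) = √(2 × 87,120 × 229 / (5.63 × 0.7731)).
= √(39,900,960 / 4.3527) ≈ 3027.698.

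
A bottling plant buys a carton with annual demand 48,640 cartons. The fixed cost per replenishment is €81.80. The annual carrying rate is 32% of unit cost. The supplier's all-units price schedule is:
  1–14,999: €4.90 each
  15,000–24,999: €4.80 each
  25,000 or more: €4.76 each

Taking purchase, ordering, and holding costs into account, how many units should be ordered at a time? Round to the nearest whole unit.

Holding cost per unit per year at price C is H = 0.32·C.
Evaluate total cost at each tier's feasible EOQ or, if the EOQ is below the tier, at the tier's minimum quantity.
EOQ at €4.90 = 2252.8 (feasible in tier 1): TC = 48,640×€4.90 + (48,640/2252.8)×81.8 + (2252.8/2)×0.32×€4.90 = €241,868.33.
EOQ at €4.80 = 2276.1 < 15000, so use break Q=15000: TC = 48,640×€4.80 + (48,640/15000.0)×81.8 + (15000.0/2)×0.32×€4.80 = €245,257.25.
EOQ at €4.76 = 2285.7 < 25000, so use break Q=25000: TC = 48,640×€4.76 + (48,640/25000.0)×81.8 + (25000.0/2)×0.32×€4.76 = €250,725.55.
Lowest total cost is €241,868.33 at Q = 2252.8.

Q* ≈ 2,253 cartons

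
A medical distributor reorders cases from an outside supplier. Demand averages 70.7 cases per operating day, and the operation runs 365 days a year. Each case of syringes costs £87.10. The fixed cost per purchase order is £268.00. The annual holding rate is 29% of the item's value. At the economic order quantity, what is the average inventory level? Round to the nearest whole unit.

Annual demand D = 70.7 × 365 = 25,805.5.
Holding cost H = 0.29 × £87.10 = £25.2590 per unit per year.
The optimal lot size = √(2DS/H) = √(2 × 25,805.5 × 268 / 25.259) ≈ 740.00.
Average inventory = Q*/2 ≈ 740.00 / 2 = 369.999.

Average inventory ≈ 370 cases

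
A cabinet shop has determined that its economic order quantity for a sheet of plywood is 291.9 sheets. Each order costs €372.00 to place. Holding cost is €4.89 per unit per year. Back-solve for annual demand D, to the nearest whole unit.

Squaring Q* = √(2DS/H) gives Q*² = 2DS/H.
From Q* = √(2DS/H): D = Q*²H / (2S) = 291.9² × 4.89 / (2 × 372) = 560.021.

D ≈ 560 sheets per year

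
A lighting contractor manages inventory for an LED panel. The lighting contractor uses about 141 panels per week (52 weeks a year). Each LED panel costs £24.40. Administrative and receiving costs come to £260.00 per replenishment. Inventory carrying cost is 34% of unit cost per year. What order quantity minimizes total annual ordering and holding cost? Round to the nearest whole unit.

Annual demand D = 141 × 52 = 7,332.
Holding cost H = 0.34 × £24.40 = £8.2960 per unit per year.
EOQ = √(2DS / H) = √(2 × 7,332 × 260 / 8.296).
= √(3,812,640 / 8.296) = √459,575.6991 ≈ 677.920.

Q* ≈ 678 panels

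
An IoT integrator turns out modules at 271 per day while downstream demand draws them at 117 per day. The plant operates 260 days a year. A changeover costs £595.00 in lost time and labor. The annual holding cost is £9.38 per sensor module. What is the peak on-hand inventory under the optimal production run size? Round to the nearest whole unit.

Annual demand D = 117 × 260 = 30,420.
Production build-up factor (1 − d/p) = 1 − 117/271 = 0.5683.
Q* = √(2DS / (H(1 − d/p))) = √(2 × 30,420 × 595 / (9.38 × 0.5683)).
= √(36,199,800 / 5.3303) ≈ 2606.009.
Maximum inventory = Q*(1 − d/p) = 2606.009 × 0.5683 ≈ 1480.906.

I_max ≈ 1,481 modules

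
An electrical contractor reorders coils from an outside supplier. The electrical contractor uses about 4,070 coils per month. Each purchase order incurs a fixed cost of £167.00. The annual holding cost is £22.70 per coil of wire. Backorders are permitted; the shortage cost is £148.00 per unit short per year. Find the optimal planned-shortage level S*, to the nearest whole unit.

S* ≈ 121 coils

Annual demand D = 4,070 × 12 = 48,840.
With planned backorders, Q* = √(2DS/H) · √((H+B)/B).
√(2DS/H) = √(2 × 48,840 × 167 / 22.7) = 847.712.
√((H+B)/B) = √((22.7+148)/148) = 1.0740.
Q* ≈ 910.404.
S* = Q* · H/(H+B) = 910.404 × 22.7/170.7 ≈ 121.067.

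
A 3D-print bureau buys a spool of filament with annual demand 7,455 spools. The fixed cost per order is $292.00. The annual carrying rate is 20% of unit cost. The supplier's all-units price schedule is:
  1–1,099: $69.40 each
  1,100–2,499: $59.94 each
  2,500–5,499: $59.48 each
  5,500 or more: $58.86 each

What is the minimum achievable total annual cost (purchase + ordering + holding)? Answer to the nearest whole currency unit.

Holding cost per unit per year at price C is H = 0.20·C.
For each price level, check whether its EOQ is feasible; otherwise the best quantity at that price is the breakpoint.
EOQ at $69.40 = 560.1 (feasible in tier 1): TC = 7,455×$69.40 + (7,455/560.1)×292 + (560.1/2)×0.20×$69.40 = $525,150.65.
EOQ at $59.94 = 602.6 < 1100, so use break Q=1100: TC = 7,455×$59.94 + (7,455/1100.0)×292 + (1100.0/2)×0.20×$59.94 = $455,425.06.
EOQ at $59.48 = 605.0 < 2500, so use break Q=2500: TC = 7,455×$59.48 + (7,455/2500.0)×292 + (2500.0/2)×0.20×$59.48 = $459,164.14.
EOQ at $58.86 = 608.1 < 5500, so use break Q=5500: TC = 7,455×$58.86 + (7,455/5500.0)×292 + (5500.0/2)×0.20×$58.86 = $471,570.09.
Lowest total cost among the candidates is at Q = 1100.0.

TC* ≈ $455,425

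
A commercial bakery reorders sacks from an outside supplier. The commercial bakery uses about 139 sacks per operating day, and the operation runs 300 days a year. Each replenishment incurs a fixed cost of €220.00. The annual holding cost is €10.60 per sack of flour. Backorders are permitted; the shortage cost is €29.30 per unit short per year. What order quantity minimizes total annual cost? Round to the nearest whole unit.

Q* ≈ 1,535 sacks

Annual demand D = 139 × 300 = 41,700.
With planned backorders, Q* = √(2DS/H) · √((H+B)/B).
√(2DS/H) = √(2 × 41,700 × 220 / 10.6) = 1315.653.
√((H+B)/B) = √((10.6+29.3)/29.3) = 1.1670.
Q* ≈ 1535.303.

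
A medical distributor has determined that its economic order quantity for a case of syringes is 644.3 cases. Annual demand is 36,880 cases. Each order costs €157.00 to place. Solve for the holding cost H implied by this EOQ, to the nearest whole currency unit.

H ≈ €28

Squaring Q* = √(2DS/H) gives Q*² = 2DS/H.
From Q* = √(2DS/H): H = 2DS / Q*² = 2 × 36,880 × 157 / 644.3² = 27.8962.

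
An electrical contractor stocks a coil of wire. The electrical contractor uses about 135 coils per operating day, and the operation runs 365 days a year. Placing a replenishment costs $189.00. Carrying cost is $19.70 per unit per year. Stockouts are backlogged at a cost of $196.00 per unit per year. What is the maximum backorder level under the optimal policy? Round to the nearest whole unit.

S* ≈ 93 coils

Annual demand D = 135 × 365 = 49,275.
With planned backorders, Q* = √(2DS/H) · √((H+B)/B).
√(2DS/H) = √(2 × 49,275 × 189 / 19.7) = 972.358.
√((H+B)/B) = √((19.7+196)/196) = 1.0491.
Q* ≈ 1020.054.
S* = Q* · H/(H+B) = 1020.054 × 19.7/215.7 ≈ 93.162.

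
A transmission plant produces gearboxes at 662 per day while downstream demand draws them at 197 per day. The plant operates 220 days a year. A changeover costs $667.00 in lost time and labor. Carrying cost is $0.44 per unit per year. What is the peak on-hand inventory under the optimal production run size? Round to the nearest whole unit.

Annual demand D = 197 × 220 = 43,340.
Production build-up factor (1 − d/p) = 1 − 197/662 = 0.7024.
Q* = √(2DS / (H(1 − d/p))) = √(2 × 43,340 × 667 / (0.44 × 0.7024)).
= √(57,815,560 / 0.3091) ≈ 13677.243.
Maximum inventory = Q*(1 − d/p) = 13677.243 × 0.7024 ≈ 9607.127.

I_max ≈ 9,607 gearboxes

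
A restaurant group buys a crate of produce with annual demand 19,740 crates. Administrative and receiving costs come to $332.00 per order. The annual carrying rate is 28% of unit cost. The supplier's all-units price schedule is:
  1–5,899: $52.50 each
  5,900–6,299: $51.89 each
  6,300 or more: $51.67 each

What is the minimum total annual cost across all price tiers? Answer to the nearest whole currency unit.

Holding cost per unit per year at price C is H = 0.28·C.
Candidates are each tier's EOQ (if it falls in that tier) and each price-break quantity.
EOQ at $52.50 = 944.3 (feasible in tier 1): TC = 19,740×$52.50 + (19,740/944.3)×332 + (944.3/2)×0.28×$52.50 = $1,050,230.86.
EOQ at $51.89 = 949.8 < 5900, so use break Q=5900: TC = 19,740×$51.89 + (19,740/5900.0)×332 + (5900.0/2)×0.28×$51.89 = $1,068,280.53.
EOQ at $51.67 = 951.8 < 6300, so use break Q=6300: TC = 19,740×$51.67 + (19,740/6300.0)×332 + (6300.0/2)×0.28×$51.67 = $1,066,579.01.
Lowest total cost among the candidates is at Q = 944.3.

TC* ≈ $1,050,231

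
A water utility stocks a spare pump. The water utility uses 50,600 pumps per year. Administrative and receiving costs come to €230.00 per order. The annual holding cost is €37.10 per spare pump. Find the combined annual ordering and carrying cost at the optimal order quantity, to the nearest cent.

TC* ≈ €29,386.04

Q* = √(2DS/H) = √(2 × 50,600 × 230 / 37.1) ≈ 792.08.
At Q*, ordering cost (D/Q*)S equals holding cost (Q*/2)H, each = √(DSH/2).
Minimum total = √(2DSH) = √(2 × 50,600 × 230 × 37.1) ≈ 29386.044.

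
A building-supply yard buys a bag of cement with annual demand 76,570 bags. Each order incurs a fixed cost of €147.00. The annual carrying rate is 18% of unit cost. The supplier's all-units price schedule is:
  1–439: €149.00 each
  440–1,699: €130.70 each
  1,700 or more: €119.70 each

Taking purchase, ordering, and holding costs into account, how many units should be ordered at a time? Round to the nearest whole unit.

Q* ≈ 1,700 bags

Holding cost per unit per year at price C is H = 0.18·C.
For each price level, check whether its EOQ is feasible; otherwise the best quantity at that price is the breakpoint.
Tier 1 (€149.00): EOQ = 916.2 exceeds tier's upper bound 439, so this tier is dominated.
EOQ at €130.70 = 978.2 (feasible in tier 2): TC = 76,570×€130.70 + (76,570/978.2)×147 + (978.2/2)×0.18×€130.70 = €10,030,712.20.
EOQ at €119.70 = 1022.2 < 1700, so use break Q=1700: TC = 76,570×€119.70 + (76,570/1700.0)×147 + (1700.0/2)×0.18×€119.70 = €9,190,364.15.
Lowest total cost is €9,190,364.15 at Q = 1700.0.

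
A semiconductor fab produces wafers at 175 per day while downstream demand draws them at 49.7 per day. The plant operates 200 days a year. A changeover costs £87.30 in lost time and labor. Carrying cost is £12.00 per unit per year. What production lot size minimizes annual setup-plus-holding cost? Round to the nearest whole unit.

Q* ≈ 449 wafers

Annual demand D = 49.7 × 200 = 9,940.
Production build-up factor (1 − d/p) = 1 − 49.7/175 = 0.7160.
Q* = √(2DS / (H(1 − d/p))) = √(2 × 9,940 × 87.3 / (12 × 0.7160)).
= √(1,735,524 / 8.592) ≈ 449.436.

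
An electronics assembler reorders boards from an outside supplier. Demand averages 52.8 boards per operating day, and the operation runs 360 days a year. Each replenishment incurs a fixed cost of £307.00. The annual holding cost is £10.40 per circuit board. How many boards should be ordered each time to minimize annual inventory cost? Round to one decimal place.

Annual demand D = 52.8 × 360 = 19,008.
EOQ = √(2DS / H) = √(2 × 19,008 × 307 / 10.4).
= √(11,670,912 / 10.4) = √1,122,203.0769 ≈ 1059.341.

Q* ≈ 1,059.3 boards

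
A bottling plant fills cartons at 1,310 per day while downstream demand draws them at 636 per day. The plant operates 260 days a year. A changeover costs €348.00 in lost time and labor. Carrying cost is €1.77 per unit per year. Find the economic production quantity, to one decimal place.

Q* ≈ 11,241.9 cartons

Annual demand D = 636 × 260 = 165,360.
Production build-up factor (1 − d/p) = 1 − 636/1,310 = 0.5145.
Q* = √(2DS / (H(1 − d/p))) = √(2 × 165,360 × 348 / (1.77 × 0.5145)).
= √(115,090,560 / 0.9107) ≈ 11241.879.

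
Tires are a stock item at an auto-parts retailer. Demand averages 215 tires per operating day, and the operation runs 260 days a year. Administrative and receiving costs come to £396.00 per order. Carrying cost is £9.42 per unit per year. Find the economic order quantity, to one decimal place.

Q* ≈ 2,167.9 tires

Annual demand D = 215 × 260 = 55,900.
EOQ = √(2DS / H) = √(2 × 55,900 × 396 / 9.42).
= √(44,272,800 / 9.42) = √4,699,872.6115 ≈ 2167.919.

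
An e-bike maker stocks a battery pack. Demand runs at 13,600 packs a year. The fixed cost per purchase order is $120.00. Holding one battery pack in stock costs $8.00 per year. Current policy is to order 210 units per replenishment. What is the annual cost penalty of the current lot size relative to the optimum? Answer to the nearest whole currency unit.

EOQ = √(2DS/H) = √(2 × 13,600 × 120 / 8) ≈ 638.75.
Cost at Q* = (D/Q*)S + (Q*/2)H = √(2DSH) ≈ $5,109.99.
Cost at Q = 210: (13,600/210)×120 + (210/2)×8 = $7,771.43 + $840.00 = $8,611.43.
Excess = $8,611.43 − $5,109.99 = $3,501.44.

Extra cost ≈ $3,501 per year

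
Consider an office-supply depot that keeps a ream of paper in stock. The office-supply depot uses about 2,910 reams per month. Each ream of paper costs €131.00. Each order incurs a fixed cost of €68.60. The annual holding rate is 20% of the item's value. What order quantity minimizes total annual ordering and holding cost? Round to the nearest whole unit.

Q* ≈ 428 reams

Annual demand D = 2,910 × 12 = 34,920.
Holding cost H = 0.20 × €131.00 = €26.2000 per unit per year.
EOQ = √(2DS / H) = √(2 × 34,920 × 68.6 / 26.2).
= √(4,791,024 / 26.2) = √182,863.5115 ≈ 427.625.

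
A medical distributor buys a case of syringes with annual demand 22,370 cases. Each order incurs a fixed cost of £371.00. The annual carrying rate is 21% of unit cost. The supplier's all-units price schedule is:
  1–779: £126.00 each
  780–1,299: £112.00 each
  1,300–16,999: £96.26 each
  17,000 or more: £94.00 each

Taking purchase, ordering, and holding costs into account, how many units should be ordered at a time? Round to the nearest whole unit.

Q* ≈ 1,300 cases

Holding cost per unit per year at price C is H = 0.21·C.
For each price level, check whether its EOQ is feasible; otherwise the best quantity at that price is the breakpoint.
Tier 1 (£126.00): EOQ = 792.0 exceeds tier's upper bound 779, so this tier is dominated.
EOQ at £112.00 = 840.1 (feasible in tier 2): TC = 22,370×£112.00 + (22,370/840.1)×371 + (840.1/2)×0.21×£112.00 = £2,525,198.48.
EOQ at £96.26 = 906.2 < 1300, so use break Q=1300: TC = 22,370×£96.26 + (22,370/1300.0)×371 + (1300.0/2)×0.21×£96.26 = £2,172,859.74.
EOQ at £94.00 = 917.0 < 17000, so use break Q=17000: TC = 22,370×£94.00 + (22,370/17000.0)×371 + (17000.0/2)×0.21×£94.00 = £2,271,058.19.
Lowest total cost is £2,172,859.74 at Q = 1300.0.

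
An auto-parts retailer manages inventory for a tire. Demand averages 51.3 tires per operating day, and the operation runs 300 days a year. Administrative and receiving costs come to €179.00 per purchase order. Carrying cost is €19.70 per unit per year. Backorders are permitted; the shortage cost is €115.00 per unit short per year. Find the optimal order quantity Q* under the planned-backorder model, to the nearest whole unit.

Q* ≈ 572 tires

Annual demand D = 51.3 × 300 = 15,390.
With planned backorders, Q* = √(2DS/H) · √((H+B)/B).
√(2DS/H) = √(2 × 15,390 × 179 / 19.7) = 528.844.
√((H+B)/B) = √((19.7+115)/115) = 1.0823.
Q* ≈ 572.351.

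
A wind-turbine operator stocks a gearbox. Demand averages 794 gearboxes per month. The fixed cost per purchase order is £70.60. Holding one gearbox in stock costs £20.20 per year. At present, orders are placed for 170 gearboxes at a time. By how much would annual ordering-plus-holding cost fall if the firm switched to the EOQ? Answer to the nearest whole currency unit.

Annual demand D = 794 × 12 = 9,528.
EOQ = √(2DS/H) = √(2 × 9,528 × 70.6 / 20.2) ≈ 258.07.
Cost at Q* = (D/Q*)S + (Q*/2)H = √(2DSH) ≈ £5,213.07.
Cost at Q = 170: (9,528/170)×70.6 + (170/2)×20.2 = £3,956.92 + £1,717.00 = £5,673.92.
Excess = £5,673.92 − £5,213.07 = £460.85.

Extra cost ≈ £461 per year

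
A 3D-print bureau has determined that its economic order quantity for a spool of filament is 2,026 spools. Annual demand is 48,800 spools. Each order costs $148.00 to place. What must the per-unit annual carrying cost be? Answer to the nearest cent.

H ≈ $3.52

Squaring Q* = √(2DS/H) gives Q*² = 2DS/H.
From Q* = √(2DS/H): H = 2DS / Q*² = 2 × 48,800 × 148 / 2,026² = 3.5191.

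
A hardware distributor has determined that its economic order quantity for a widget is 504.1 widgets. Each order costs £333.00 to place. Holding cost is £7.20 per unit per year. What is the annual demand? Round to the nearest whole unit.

D ≈ 2,747 widgets per year

Squaring Q* = √(2DS/H) gives Q*² = 2DS/H.
From Q* = √(2DS/H): D = Q*²H / (2S) = 504.1² × 7.2 / (2 × 333) = 2747.209.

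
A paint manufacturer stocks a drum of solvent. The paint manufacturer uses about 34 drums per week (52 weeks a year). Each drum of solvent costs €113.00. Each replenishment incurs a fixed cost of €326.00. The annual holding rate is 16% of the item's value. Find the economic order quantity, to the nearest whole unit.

Q* ≈ 253 drums

Annual demand D = 34 × 52 = 1,768.
Holding cost H = 0.16 × €113.00 = €18.0800 per unit per year.
EOQ = √(2DS / H) = √(2 × 1,768 × 326 / 18.08).
= √(1,152,736 / 18.08) = √63,757.5221 ≈ 252.503.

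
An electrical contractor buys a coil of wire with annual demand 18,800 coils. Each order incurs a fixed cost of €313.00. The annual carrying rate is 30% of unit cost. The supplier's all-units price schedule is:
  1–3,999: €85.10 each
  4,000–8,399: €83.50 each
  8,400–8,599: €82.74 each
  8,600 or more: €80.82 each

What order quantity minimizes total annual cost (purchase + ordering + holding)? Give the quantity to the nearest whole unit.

Q* ≈ 679 coils

Holding cost per unit per year at price C is H = 0.30·C.
Evaluate total cost at each tier's feasible EOQ or, if the EOQ is below the tier, at the tier's minimum quantity.
EOQ at €85.10 = 679.0 (feasible in tier 1): TC = 18,800×€85.10 + (18,800/679.0)×313 + (679.0/2)×0.30×€85.10 = €1,617,213.71.
EOQ at €83.50 = 685.4 < 4000, so use break Q=4000: TC = 18,800×€83.50 + (18,800/4000.0)×313 + (4000.0/2)×0.30×€83.50 = €1,621,371.10.
EOQ at €82.74 = 688.6 < 8400, so use break Q=8400: TC = 18,800×€82.74 + (18,800/8400.0)×313 + (8400.0/2)×0.30×€82.74 = €1,660,464.92.
EOQ at €80.82 = 696.7 < 8600, so use break Q=8600: TC = 18,800×€80.82 + (18,800/8600.0)×313 + (8600.0/2)×0.30×€80.82 = €1,624,358.03.
Lowest total cost is €1,617,213.71 at Q = 679.0.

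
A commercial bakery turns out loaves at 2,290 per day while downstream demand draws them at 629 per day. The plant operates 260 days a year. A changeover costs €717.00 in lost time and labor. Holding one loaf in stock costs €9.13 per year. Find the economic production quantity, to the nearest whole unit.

Q* ≈ 5,951 loaves

Annual demand D = 629 × 260 = 163,540.
Production build-up factor (1 − d/p) = 1 − 629/2,290 = 0.7253.
Q* = √(2DS / (H(1 − d/p))) = √(2 × 163,540 × 717 / (9.13 × 0.7253)).
= √(234,516,360 / 6.6222) ≈ 5950.920.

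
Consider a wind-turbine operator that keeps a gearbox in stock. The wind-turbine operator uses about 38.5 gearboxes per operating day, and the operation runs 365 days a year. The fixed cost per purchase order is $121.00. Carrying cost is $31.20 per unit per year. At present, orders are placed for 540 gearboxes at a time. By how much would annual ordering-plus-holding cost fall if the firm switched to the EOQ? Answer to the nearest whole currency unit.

Annual demand D = 38.5 × 365 = 14,052.5.
EOQ = √(2DS/H) = √(2 × 14,052.5 × 121 / 31.2) ≈ 330.15.
Cost at Q* = (D/Q*)S + (Q*/2)H = √(2DSH) ≈ $10,300.58.
Cost at Q = 540: (14,052.5/540)×121 + (540/2)×31.2 = $3,148.80 + $8,424.00 = $11,572.80.
Excess = $11,572.80 − $10,300.58 = $1,272.22.

Extra cost ≈ $1,272 per year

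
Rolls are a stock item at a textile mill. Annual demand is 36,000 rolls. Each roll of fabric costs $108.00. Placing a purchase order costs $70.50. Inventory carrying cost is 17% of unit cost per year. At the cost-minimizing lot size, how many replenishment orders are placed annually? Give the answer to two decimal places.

N ≈ 68.47 orders per year

Holding cost H = 0.17 × $108.00 = $18.3600 per unit per year.
The optimal lot size = √(2DS/H) = √(2 × 36,000 × 70.5 / 18.36) ≈ 525.80.
Orders per year = D / Q* = 36,000 / 525.80 ≈ 68.466.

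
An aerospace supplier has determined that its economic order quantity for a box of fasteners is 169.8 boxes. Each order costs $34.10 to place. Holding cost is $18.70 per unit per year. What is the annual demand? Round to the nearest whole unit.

D ≈ 7,906 boxes per year

The basic EOQ model gives Q* = √(2DS/H); rearrange for the unknown.
From Q* = √(2DS/H): D = Q*²H / (2S) = 169.8² × 18.7 / (2 × 34.1) = 7905.559.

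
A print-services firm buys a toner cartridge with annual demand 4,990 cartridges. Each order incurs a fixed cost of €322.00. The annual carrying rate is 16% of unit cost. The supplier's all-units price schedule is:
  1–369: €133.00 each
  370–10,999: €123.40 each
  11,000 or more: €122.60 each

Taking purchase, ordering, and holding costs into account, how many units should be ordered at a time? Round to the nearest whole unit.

Holding cost per unit per year at price C is H = 0.16·C.
Candidates are each tier's EOQ (if it falls in that tier) and each price-break quantity.
Tier 1 (€133.00): EOQ = 388.6 exceeds tier's upper bound 369, so this tier is dominated.
EOQ at €123.40 = 403.4 (feasible in tier 2): TC = 4,990×€123.40 + (4,990/403.4)×322 + (403.4/2)×0.16×€123.40 = €623,731.46.
EOQ at €122.60 = 404.8 < 11000, so use break Q=11000: TC = 4,990×€122.60 + (4,990/11000.0)×322 + (11000.0/2)×0.16×€122.60 = €719,808.07.
Lowest total cost is €623,731.46 at Q = 403.4.

Q* ≈ 403 cartridges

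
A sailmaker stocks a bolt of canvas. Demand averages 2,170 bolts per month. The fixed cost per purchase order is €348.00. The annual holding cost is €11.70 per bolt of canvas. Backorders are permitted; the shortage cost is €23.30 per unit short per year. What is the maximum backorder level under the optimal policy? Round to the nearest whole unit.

S* ≈ 510 bolts

Annual demand D = 2,170 × 12 = 26,040.
With planned backorders, Q* = √(2DS/H) · √((H+B)/B).
√(2DS/H) = √(2 × 26,040 × 348 / 11.7) = 1244.607.
√((H+B)/B) = √((11.7+23.3)/23.3) = 1.2256.
Q* ≈ 1525.416.
S* = Q* · H/(H+B) = 1525.416 × 11.7/35 ≈ 509.925.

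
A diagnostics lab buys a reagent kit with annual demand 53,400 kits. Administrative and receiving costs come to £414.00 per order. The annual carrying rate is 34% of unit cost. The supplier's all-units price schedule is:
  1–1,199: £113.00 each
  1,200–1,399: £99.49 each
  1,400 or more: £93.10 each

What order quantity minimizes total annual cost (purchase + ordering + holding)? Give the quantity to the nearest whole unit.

Holding cost per unit per year at price C is H = 0.34·C.
For each price level, check whether its EOQ is feasible; otherwise the best quantity at that price is the breakpoint.
EOQ at £113.00 = 1072.8 (feasible in tier 1): TC = 53,400×£113.00 + (53,400/1072.8)×414 + (1072.8/2)×0.34×£113.00 = £6,075,415.87.
EOQ at £99.49 = 1143.3 < 1200, so use break Q=1200: TC = 53,400×£99.49 + (53,400/1200.0)×414 + (1200.0/2)×0.34×£99.49 = £5,351,484.96.
EOQ at £93.10 = 1181.9 < 1400, so use break Q=1400: TC = 53,400×£93.10 + (53,400/1400.0)×414 + (1400.0/2)×0.34×£93.10 = £5,009,488.94.
Lowest total cost is £5,009,488.94 at Q = 1400.0.

Q* ≈ 1,400 kits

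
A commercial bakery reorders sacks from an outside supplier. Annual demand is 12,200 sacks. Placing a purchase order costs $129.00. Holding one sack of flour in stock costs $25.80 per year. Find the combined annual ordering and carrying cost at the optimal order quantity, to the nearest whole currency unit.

TC* ≈ $9,012

EOQ = √(2DS/H) = √(2 × 12,200 × 129 / 25.8) ≈ 349.28.
At Q*, ordering cost (D/Q*)S equals holding cost (Q*/2)H, each = √(DSH/2).
Minimum total = √(2DSH) = √(2 × 12,200 × 129 × 25.8) ≈ 9011.553.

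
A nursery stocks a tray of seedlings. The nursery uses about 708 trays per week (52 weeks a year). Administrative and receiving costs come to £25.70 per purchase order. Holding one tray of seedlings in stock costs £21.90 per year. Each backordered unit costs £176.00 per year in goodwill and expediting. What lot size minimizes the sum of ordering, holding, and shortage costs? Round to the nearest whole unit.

Annual demand D = 708 × 52 = 36,816.
With planned backorders, Q* = √(2DS/H) · √((H+B)/B).
√(2DS/H) = √(2 × 36,816 × 25.7 / 21.9) = 293.953.
√((H+B)/B) = √((21.9+176)/176) = 1.0604.
Q* ≈ 311.705.

Q* ≈ 312 trays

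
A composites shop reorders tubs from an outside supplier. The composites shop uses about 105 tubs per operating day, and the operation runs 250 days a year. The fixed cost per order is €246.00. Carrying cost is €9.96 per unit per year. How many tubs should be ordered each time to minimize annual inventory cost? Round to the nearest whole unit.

Annual demand D = 105 × 250 = 26,250.
EOQ = √(2DS / H) = √(2 × 26,250 × 246 / 9.96).
= √(12,915,000 / 9.96) = √1,296,686.747 ≈ 1138.722.

Q* ≈ 1,139 tubs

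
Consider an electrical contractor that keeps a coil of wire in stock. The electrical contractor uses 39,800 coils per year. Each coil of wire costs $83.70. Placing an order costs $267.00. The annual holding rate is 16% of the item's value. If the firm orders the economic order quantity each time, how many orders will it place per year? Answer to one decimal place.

N ≈ 31.6 orders per year

Holding cost H = 0.16 × $83.70 = $13.3920 per unit per year.
EOQ = √(2DS/H) = √(2 × 39,800 × 267 / 13.392) ≈ 1259.76.
Orders per year = D / Q* = 39,800 / 1259.76 ≈ 31.593.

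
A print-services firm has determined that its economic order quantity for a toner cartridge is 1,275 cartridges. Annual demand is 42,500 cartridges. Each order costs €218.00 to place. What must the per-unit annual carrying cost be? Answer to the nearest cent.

Squaring Q* = √(2DS/H) gives Q*² = 2DS/H.
From Q* = √(2DS/H): H = 2DS / Q*² = 2 × 42,500 × 218 / 1,275² = 11.3987.

H ≈ €11.40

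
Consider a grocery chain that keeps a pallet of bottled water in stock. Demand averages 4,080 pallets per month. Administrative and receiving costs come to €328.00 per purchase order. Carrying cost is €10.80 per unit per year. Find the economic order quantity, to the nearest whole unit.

Annual demand D = 4,080 × 12 = 48,960.
EOQ = √(2DS / H) = √(2 × 48,960 × 328 / 10.8).
= √(32,117,760 / 10.8) = √2,973,866.6667 ≈ 1724.490.

Q* ≈ 1,724 pallets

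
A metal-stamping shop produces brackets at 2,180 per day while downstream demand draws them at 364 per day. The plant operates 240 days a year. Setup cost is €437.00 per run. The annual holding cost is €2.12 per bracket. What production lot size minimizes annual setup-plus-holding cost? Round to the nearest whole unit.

Q* ≈ 6,575 brackets

Annual demand D = 364 × 240 = 87,360.
Production build-up factor (1 − d/p) = 1 − 364/2,180 = 0.8330.
Q* = √(2DS / (H(1 − d/p))) = √(2 × 87,360 × 437 / (2.12 × 0.8330)).
= √(76,352,640 / 1.766) ≈ 6575.283.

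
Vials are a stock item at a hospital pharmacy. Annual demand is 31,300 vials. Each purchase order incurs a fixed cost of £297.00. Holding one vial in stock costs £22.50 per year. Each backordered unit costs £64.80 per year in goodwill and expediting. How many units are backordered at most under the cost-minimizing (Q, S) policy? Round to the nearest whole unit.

S* ≈ 272 vials

With planned backorders, Q* = √(2DS/H) · √((H+B)/B).
√(2DS/H) = √(2 × 31,300 × 297 / 22.5) = 909.021.
√((H+B)/B) = √((22.5+64.8)/64.8) = 1.1607.
Q* ≈ 1055.100.
S* = Q* · H/(H+B) = 1055.100 × 22.5/87.3 ≈ 271.933.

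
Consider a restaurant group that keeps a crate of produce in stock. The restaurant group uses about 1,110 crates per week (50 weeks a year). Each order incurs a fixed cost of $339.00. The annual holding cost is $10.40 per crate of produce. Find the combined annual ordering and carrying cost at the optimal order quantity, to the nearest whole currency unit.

TC* ≈ $19,782

Annual demand D = 1,110 × 50 = 55,500.
EOQ = √(2DS/H) = √(2 × 55,500 × 339 / 10.4) ≈ 1902.15.
At the optimum the two cost components are equal, so total cost = 2·(Q*/2)H = Q*·H.
Minimum total = √(2DSH) = √(2 × 55,500 × 339 × 10.4) ≈ 19782.356.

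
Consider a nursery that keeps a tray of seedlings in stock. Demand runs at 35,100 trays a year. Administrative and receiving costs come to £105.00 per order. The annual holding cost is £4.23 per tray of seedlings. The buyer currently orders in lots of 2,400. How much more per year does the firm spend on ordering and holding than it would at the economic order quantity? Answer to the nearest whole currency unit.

EOQ = √(2DS/H) = √(2 × 35,100 × 105 / 4.23) ≈ 1320.06.
Cost at Q* = (D/Q*)S + (Q*/2)H = √(2DSH) ≈ £5,583.85.
Cost at Q = 2,400: (35,100/2,400)×105 + (2,400/2)×4.23 = £1,535.62 + £5,076.00 = £6,611.63.
Excess = £6,611.63 − £5,583.85 = £1,027.78.

Extra cost ≈ £1,028 per year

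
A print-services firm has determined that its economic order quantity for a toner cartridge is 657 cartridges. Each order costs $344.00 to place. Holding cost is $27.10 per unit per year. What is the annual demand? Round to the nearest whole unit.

Squaring Q* = √(2DS/H) gives Q*² = 2DS/H.
From Q* = √(2DS/H): D = Q*²H / (2S) = 657² × 27.1 / (2 × 344) = 17002.453.

D ≈ 17,002 cartridges per year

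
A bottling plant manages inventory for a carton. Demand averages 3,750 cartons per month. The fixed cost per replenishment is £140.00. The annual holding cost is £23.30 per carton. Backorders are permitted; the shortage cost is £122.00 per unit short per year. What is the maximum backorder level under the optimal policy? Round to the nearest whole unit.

S* ≈ 129 cartons

Annual demand D = 3,750 × 12 = 45,000.
With planned backorders, Q* = √(2DS/H) · √((H+B)/B).
√(2DS/H) = √(2 × 45,000 × 140 / 23.3) = 735.372.
√((H+B)/B) = √((23.3+122)/122) = 1.0913.
Q* ≈ 802.528.
S* = Q* · H/(H+B) = 802.528 × 23.3/145.3 ≈ 128.692.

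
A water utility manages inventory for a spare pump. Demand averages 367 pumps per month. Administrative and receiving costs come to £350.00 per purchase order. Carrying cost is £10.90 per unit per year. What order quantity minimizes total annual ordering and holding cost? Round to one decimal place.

Annual demand D = 367 × 12 = 4,404.
EOQ = √(2DS / H) = √(2 × 4,404 × 350 / 10.9).
= √(3,082,800 / 10.9) = √282,825.6881 ≈ 531.814.

Q* ≈ 531.8 pumps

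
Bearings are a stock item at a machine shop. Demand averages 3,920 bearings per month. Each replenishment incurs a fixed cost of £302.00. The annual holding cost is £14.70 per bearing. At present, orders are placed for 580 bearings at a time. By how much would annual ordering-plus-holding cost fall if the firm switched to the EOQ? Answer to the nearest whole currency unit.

Annual demand D = 3,920 × 12 = 47,040.
EOQ = √(2DS/H) = √(2 × 47,040 × 302 / 14.7) ≈ 1390.25.
Cost at Q* = (D/Q*)S + (Q*/2)H = √(2DSH) ≈ £20,436.70.
Cost at Q = 580: (47,040/580)×302 + (580/2)×14.7 = £24,493.24 + £4,263.00 = £28,756.24.
Excess = £28,756.24 − £20,436.70 = £8,319.54.

Extra cost ≈ £8,320 per year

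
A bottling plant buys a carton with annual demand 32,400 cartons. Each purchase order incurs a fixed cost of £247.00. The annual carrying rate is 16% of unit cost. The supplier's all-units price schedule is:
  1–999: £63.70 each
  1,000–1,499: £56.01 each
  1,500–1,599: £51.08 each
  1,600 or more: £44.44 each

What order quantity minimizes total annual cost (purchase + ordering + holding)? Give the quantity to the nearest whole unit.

Q* ≈ 1,600 cartons

Holding cost per unit per year at price C is H = 0.16·C.
Evaluate total cost at each tier's feasible EOQ or, if the EOQ is below the tier, at the tier's minimum quantity.
Tier 1 (£63.70): EOQ = 1253.2 exceeds tier's upper bound 999, so this tier is dominated.
EOQ at £56.01 = 1336.4 (feasible in tier 2): TC = 32,400×£56.01 + (32,400/1336.4)×247 + (1336.4/2)×0.16×£56.01 = £1,826,700.47.
EOQ at £51.08 = 1399.4 < 1500, so use break Q=1500: TC = 32,400×£51.08 + (32,400/1500.0)×247 + (1500.0/2)×0.16×£51.08 = £1,666,456.80.
EOQ at £44.44 = 1500.3 < 1600, so use break Q=1600: TC = 32,400×£44.44 + (32,400/1600.0)×247 + (1600.0/2)×0.16×£44.44 = £1,450,546.07.
Lowest total cost is £1,450,546.07 at Q = 1600.0.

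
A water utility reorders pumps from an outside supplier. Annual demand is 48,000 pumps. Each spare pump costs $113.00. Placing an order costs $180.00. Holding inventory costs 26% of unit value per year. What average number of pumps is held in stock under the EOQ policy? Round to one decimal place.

Average inventory ≈ 383.5 pumps

Holding cost H = 0.26 × $113.00 = $29.3800 per unit per year.
The optimal lot size = √(2DS/H) = √(2 × 48,000 × 180 / 29.38) ≈ 766.91.
Average inventory = Q*/2 ≈ 766.91 / 2 = 383.456.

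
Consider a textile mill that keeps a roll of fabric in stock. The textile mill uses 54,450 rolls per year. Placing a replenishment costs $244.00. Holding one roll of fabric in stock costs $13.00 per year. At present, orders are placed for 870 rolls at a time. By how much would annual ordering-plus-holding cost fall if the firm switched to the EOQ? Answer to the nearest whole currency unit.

EOQ = √(2DS/H) = √(2 × 54,450 × 244 / 13) ≈ 1429.67.
Cost at Q* = (D/Q*)S + (Q*/2)H = √(2DSH) ≈ $18,585.77.
Cost at Q = 870: (54,450/870)×244 + (870/2)×13 = $15,271.03 + $5,655.00 = $20,926.03.
Excess = $20,926.03 − $18,585.77 = $2,340.27.

Extra cost ≈ $2,340 per year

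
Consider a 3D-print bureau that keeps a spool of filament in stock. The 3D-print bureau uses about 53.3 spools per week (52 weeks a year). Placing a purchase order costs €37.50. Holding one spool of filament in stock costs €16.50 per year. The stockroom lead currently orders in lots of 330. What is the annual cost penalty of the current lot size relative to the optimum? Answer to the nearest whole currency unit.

Annual demand D = 53.3 × 52 = 2,771.6.
EOQ = √(2DS/H) = √(2 × 2,771.6 × 37.5 / 16.5) ≈ 112.24.
Cost at Q* = (D/Q*)S + (Q*/2)H = √(2DSH) ≈ €1,851.99.
Cost at Q = 330: (2,771.6/330)×37.5 + (330/2)×16.5 = €314.95 + €2,722.50 = €3,037.45.
Excess = €3,037.45 − €1,851.99 = €1,185.47.

Extra cost ≈ €1,185 per year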